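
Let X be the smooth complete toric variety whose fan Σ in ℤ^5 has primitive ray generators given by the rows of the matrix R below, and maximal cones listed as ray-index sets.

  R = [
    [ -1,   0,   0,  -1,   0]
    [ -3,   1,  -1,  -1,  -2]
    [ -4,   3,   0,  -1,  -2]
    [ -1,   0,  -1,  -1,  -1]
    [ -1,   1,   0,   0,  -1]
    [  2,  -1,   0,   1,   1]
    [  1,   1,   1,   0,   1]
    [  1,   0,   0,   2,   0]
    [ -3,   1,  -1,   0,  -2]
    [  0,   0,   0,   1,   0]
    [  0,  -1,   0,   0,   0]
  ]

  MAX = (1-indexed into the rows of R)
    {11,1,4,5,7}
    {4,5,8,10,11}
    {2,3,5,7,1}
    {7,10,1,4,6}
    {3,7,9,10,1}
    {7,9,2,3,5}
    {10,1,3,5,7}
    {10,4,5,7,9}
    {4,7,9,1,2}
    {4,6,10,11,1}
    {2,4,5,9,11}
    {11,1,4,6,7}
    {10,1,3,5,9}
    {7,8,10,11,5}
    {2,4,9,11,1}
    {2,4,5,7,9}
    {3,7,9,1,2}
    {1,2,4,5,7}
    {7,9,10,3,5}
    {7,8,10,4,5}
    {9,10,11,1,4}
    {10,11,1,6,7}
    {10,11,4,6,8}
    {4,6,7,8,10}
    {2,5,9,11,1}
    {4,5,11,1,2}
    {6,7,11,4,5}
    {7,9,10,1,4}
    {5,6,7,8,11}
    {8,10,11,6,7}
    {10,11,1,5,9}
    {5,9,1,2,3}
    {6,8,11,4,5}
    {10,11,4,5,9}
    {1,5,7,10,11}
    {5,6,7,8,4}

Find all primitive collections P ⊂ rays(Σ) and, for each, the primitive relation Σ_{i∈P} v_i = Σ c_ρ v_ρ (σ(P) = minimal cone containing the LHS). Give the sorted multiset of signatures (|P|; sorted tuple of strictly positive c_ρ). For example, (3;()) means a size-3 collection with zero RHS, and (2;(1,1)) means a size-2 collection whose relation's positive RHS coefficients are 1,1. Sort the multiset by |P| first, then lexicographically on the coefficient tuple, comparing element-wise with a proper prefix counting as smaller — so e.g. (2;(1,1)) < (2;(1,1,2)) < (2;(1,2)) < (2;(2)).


19 collections generate NE(X_Σ); each relation:

  P={1,8}:  v_{1} + v_{8} = v_{10}  so sig = (2;(1))
  P={2,10}:  v_{2} + v_{10} = v_{9}  so sig = (2;(1))
  P={2,6}:  v_{2} + v_{6} = v_{4} + v_{10}  so sig = (2;(1,1))
  P={3,6}:  v_{3} + v_{6} = v_{7} + v_{9}  so sig = (2;(1,1))
  P={3,8}:  v_{3} + v_{8} = v_{5} + v_{7} + v_{9} + v_{10}  so sig = (2;(1,1,1,1))
  P={2,8}:  v_{2} + v_{8} = v_{4} + v_{5} + 2·v_{10}  so sig = (2;(1,1,2))
  P={8,9}:  v_{8} + v_{9} = v_{4} + v_{5} + 3·v_{10}  so sig = (2;(1,1,3))
  P={3,4}:  v_{3} + v_{4} = 2·v_{2} + v_{7}  so sig = (2;(1,2))
  P={6,9}:  v_{6} + v_{9} = v_{4} + 2·v_{10}  so sig = (2;(1,2))
  P={3,11}:  v_{3} + v_{11} = 2·v_{1} + 2·v_{5} + v_{10}  so sig = (2;(1,2,2))
  P={1,5,6}:  v_{1} + v_{5} + v_{6} = 0  so sig = (3;())
  P={5,6,10}:  v_{5} + v_{6} + v_{10} = v_{8}  so sig = (3;(1))
  P={2,7,11}:  v_{2} + v_{7} + v_{11} = v_{1} + v_{5}  so sig = (3;(1,1))
  P={7,9,11}:  v_{7} + v_{9} + v_{11} = v_{1} + v_{5} + v_{10}  so sig = (3;(1,1,1))
  P={4,7,10,11}:  v_{4} + v_{7} + v_{10} + v_{11} = 0  so sig = (4;())
  P={1,4,5,10}:  v_{1} + v_{4} + v_{5} + v_{10} = v_{2}  so sig = (4;(1))
  P={1,5,7,9}:  v_{1} + v_{5} + v_{7} + v_{9} = v_{3}  so sig = (4;(1))
  P={4,7,8,11}:  v_{4} + v_{7} + v_{8} + v_{11} = v_{5} + v_{6}  so sig = (4;(1,1))
  P={1,4,5,9}:  v_{1} + v_{4} + v_{5} + v_{9} = 2·v_{2}  so sig = (4;(2))

Signatures (|P|; sorted positive RHS coefficients), sorted:
    (2;(1))
    (2;(1))
    (2;(1,1))
    (2;(1,1))
    (2;(1,1,1,1))
    (2;(1,1,2))
    (2;(1,1,3))
    (2;(1,2))
    (2;(1,2))
    (2;(1,2,2))
    (3;())
    (3;(1))
    (3;(1,1))
    (3;(1,1,1))
    (4;())
    (4;(1))
    (4;(1))
    (4;(1,1))
    (4;(2))


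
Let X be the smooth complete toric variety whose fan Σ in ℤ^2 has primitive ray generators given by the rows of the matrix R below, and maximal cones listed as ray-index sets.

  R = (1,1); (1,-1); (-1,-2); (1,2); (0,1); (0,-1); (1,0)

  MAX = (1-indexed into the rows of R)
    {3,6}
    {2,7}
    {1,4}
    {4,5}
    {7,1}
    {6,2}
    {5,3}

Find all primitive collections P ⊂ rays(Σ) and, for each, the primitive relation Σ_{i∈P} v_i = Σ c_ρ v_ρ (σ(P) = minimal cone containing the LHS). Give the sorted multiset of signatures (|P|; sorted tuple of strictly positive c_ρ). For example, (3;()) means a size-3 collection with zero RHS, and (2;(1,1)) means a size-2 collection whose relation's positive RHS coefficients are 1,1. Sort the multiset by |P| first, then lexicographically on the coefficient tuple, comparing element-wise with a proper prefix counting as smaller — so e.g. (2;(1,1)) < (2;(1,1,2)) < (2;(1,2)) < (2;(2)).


14 collections generate NE(X_Σ); each relation:

  • {3,4}:  v_{3} + v_{4} = 0 ; sig = (2;())
  • {5,6}:  v_{5} + v_{6} = 0 ; sig = (2;())
  • {1,3}:  v_{1} + v_{3} = v_{6} ; sig = (2;(1))
  • {1,5}:  v_{1} + v_{5} = v_{4} ; sig = (2;(1))
  • {1,6}:  v_{1} + v_{6} = v_{7} ; sig = (2;(1))
  • {2,5}:  v_{2} + v_{5} = v_{7} ; sig = (2;(1))
  • {4,6}:  v_{4} + v_{6} = v_{1} ; sig = (2;(1))
  • {5,7}:  v_{5} + v_{7} = v_{1} ; sig = (2;(1))
  • {6,7}:  v_{6} + v_{7} = v_{2} ; sig = (2;(1))
  • {2,4}:  v_{2} + v_{4} = v_{1} + v_{7} ; sig = (2;(1,1))
  • {1,2}:  v_{1} + v_{2} = 2·v_{7} ; sig = (2;(2))
  • {3,7}:  v_{3} + v_{7} = 2·v_{6} ; sig = (2;(2))
  • {4,7}:  v_{4} + v_{7} = 2·v_{1} ; sig = (2;(2))
  • {2,3}:  v_{2} + v_{3} = 3·v_{6} ; sig = (2;(3))

Signatures (|P|; sorted positive RHS coefficients), sorted:
    (2;())
    (2;())
    (2;(1))
    (2;(1))
    (2;(1))
    (2;(1))
    (2;(1))
    (2;(1))
    (2;(1))
    (2;(1,1))
    (2;(2))
    (2;(2))
    (2;(2))
    (2;(3))


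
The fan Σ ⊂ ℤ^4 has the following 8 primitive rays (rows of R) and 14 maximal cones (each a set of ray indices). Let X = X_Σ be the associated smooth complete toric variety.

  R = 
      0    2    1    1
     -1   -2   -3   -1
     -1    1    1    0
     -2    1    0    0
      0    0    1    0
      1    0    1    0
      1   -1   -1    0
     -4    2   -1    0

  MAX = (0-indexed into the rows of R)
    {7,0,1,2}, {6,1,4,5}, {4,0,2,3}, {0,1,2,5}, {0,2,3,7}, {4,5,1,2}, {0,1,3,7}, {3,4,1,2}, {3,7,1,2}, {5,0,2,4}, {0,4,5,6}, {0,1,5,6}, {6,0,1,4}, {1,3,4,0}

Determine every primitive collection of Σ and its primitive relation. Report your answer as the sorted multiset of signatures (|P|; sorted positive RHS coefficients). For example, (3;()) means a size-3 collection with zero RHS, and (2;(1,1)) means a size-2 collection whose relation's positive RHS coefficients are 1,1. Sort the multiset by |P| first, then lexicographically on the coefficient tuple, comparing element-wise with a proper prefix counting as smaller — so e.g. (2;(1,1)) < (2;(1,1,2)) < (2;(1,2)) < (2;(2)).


|primitive collections| = 9. Relations:

  P = {2,6}:  v_{2} + v_{6} = 0 — sig = (2;())
  P = {3,5}:  v_{3} + v_{5} = v_{2} — sig = (2;(1))
  P = {3,6}:  v_{3} + v_{6} = v_{0} + v_{1} + v_{4} — sig = (2;(1,1,1))
  P = {6,7}:  v_{6} + v_{7} = v_{0} + v_{1} + v_{3} — sig = (2;(1,1,1))
  P = {5,7}:  v_{5} + v_{7} = v_{0} + v_{1} + 2·v_{2} — sig = (2;(1,1,2))
  P = {4,7}:  v_{4} + v_{7} = 2·v_{3} — sig = (2;(2))
  P = {0,1,4,5}:  v_{0} + v_{1} + v_{4} + v_{5} = 0 — sig = (4;())
  P = {0,1,2,3}:  v_{0} + v_{1} + v_{2} + v_{3} = v_{7} — sig = (4;(1))
  P = {0,1,2,4}:  v_{0} + v_{1} + v_{2} + v_{4} = v_{3} — sig = (4;(1))

so the primitive-relation signature multiset is
{ (2;()),  (2;(1)),  (2;(1,1,1)) ×2,  (2;(1,1,2)),  (2;(2)),  (4;()),  (4;(1)) ×2 }


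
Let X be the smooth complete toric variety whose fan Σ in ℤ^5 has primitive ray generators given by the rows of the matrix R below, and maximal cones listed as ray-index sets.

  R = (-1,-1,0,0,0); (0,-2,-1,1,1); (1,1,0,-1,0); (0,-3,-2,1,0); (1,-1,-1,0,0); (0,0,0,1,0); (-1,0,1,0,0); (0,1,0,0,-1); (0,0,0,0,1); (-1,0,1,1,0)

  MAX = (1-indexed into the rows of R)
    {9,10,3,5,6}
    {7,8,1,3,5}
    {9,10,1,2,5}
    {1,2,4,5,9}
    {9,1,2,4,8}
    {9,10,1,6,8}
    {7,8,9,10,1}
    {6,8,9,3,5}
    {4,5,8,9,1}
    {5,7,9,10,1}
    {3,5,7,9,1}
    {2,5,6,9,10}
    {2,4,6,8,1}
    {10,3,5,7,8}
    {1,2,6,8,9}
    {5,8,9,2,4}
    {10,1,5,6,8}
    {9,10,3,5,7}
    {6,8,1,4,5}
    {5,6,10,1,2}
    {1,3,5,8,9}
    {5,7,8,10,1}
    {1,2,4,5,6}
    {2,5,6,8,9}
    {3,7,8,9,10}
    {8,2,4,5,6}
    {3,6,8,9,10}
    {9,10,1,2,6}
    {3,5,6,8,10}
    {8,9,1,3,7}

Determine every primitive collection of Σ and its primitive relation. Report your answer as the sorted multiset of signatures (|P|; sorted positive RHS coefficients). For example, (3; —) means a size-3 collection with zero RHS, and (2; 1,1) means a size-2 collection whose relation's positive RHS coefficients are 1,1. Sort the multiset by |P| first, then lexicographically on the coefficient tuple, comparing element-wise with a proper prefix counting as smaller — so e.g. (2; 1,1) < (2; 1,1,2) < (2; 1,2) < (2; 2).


|primitive collections| = 14. Relations:

  P={6,7}:  v_{6} + v_{7} = v_{10}  ⇒ sig = (2; 1)
  P={2,3}:  v_{2} + v_{3} = v_{5} + v_{9}  ⇒ sig = (2; 1,1)
  P={2,7}:  v_{2} + v_{7} = v_{1} + v_{5} + v_{9} + v_{10}  ⇒ sig = (2; 1,1,1,1)
  P={3,4}:  v_{3} + v_{4} = v_{1} + 2·v_{5} + v_{8} + v_{9}  ⇒ sig = (2; 1,1,1,2)
  P={4,7}:  v_{4} + v_{7} = 2·v_{1} + v_{5} + v_{6}  ⇒ sig = (2; 1,1,2)
  P={4,10}:  v_{4} + v_{10} = 2·v_{1} + v_{5} + 2·v_{6}  ⇒ sig = (2; 1,2,2)
  P={1,3,6}:  v_{1} + v_{3} + v_{6} = 0  ⇒ sig = (3; —)
  P={1,3,10}:  v_{1} + v_{3} + v_{10} = v_{7}  ⇒ sig = (3; 1)
  P={2,8,10}:  v_{2} + v_{8} + v_{10} = v_{1} + 2·v_{6}  ⇒ sig = (3; 1,2)
  P={4,6,9}:  v_{4} + v_{6} + v_{9} = 2·v_{2} + v_{8}  ⇒ sig = (3; 1,2)
  P={5,7,8,9}:  v_{5} + v_{7} + v_{8} + v_{9} = 0  ⇒ sig = (4; —)
  P={1,2,5,8}:  v_{1} + v_{2} + v_{5} + v_{8} = v_{4}  ⇒ sig = (4; 1)
  P={1,5,6,9}:  v_{1} + v_{5} + v_{6} + v_{9} = v_{2}  ⇒ sig = (4; 1)
  P={5,8,9,10}:  v_{5} + v_{8} + v_{9} + v_{10} = v_{6}  ⇒ sig = (4; 1)

Sorted signature multiset PRS(X):
{ (2; 1),  (2; 1,1),  (2; 1,1,1,1),  (2; 1,1,1,2),  (2; 1,1,2),  (2; 1,2,2),  (3; —),  (3; 1),  (3; 1,2) ×2,  (4; —),  (4; 1) ×3 }


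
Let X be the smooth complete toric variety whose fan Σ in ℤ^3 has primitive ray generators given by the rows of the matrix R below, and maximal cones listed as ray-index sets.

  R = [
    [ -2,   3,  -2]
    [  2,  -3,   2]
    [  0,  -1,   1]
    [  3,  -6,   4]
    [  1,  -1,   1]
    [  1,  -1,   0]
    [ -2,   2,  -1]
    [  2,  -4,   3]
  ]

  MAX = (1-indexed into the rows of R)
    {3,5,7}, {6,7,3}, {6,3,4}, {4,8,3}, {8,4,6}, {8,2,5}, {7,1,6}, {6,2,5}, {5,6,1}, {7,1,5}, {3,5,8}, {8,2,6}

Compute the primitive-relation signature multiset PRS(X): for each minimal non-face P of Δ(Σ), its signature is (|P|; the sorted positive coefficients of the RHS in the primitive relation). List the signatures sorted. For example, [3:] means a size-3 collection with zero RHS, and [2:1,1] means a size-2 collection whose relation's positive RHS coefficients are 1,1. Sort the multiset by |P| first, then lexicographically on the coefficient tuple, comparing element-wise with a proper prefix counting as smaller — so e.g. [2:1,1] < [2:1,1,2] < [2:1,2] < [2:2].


The 14 primitive collections of Σ (r=8, n=3):

  P={1,2}:  v_{1} + v_{2} = 0  ⟹  sig = [2:]
  P={1,3}:  v_{1} + v_{3} = v_{7}  ⟹  sig = [2:1]
  P={1,8}:  v_{1} + v_{8} = v_{3}  ⟹  sig = [2:1]
  P={2,3}:  v_{2} + v_{3} = v_{8}  ⟹  sig = [2:1]
  P={2,7}:  v_{2} + v_{7} = v_{3}  ⟹  sig = [2:1]
  P={4,5}:  v_{4} + v_{5} = v_{2} + v_{8}  ⟹  sig = [2:1,1]
  P={1,4}:  v_{1} + v_{4} = 2·v_{3} + v_{6}  ⟹  sig = [2:1,2]
  P={2,4}:  v_{2} + v_{4} = v_{6} + 2·v_{8}  ⟹  sig = [2:1,2]
  P={4,7}:  v_{4} + v_{7} = 3·v_{3} + v_{6}  ⟹  sig = [2:1,3]
  P={7,8}:  v_{7} + v_{8} = 2·v_{3}  ⟹  sig = [2:2]
  P={5,6,7}:  v_{5} + v_{6} + v_{7} = 0  ⟹  sig = [3:]
  P={3,5,6}:  v_{3} + v_{5} + v_{6} = v_{2}  ⟹  sig = [3:1]
  P={3,6,8}:  v_{3} + v_{6} + v_{8} = v_{4}  ⟹  sig = [3:1]
  P={5,6,8}:  v_{5} + v_{6} + v_{8} = 2·v_{2}  ⟹  sig = [3:2]

Signatures (|P|; sorted positive RHS coefficients), sorted:
[[2:], [2:1], [2:1], [2:1], [2:1], [2:1,1], [2:1,2], [2:1,2], [2:1,3], [2:2], [3:], [3:1], [3:1], [3:2]]


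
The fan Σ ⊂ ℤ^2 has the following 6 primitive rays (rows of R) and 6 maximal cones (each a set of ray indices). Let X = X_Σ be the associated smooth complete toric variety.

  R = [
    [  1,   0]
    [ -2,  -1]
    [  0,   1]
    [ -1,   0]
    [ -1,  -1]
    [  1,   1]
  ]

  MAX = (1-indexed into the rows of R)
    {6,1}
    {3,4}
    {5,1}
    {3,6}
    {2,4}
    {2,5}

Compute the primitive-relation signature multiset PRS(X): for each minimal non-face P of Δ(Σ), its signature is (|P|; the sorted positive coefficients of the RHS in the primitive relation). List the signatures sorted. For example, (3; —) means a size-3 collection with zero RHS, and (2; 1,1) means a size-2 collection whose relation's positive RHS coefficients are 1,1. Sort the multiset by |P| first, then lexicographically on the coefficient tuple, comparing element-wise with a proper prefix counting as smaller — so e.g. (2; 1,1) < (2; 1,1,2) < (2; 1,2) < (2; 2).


The 9 primitive collections of Σ (r=6, n=2):

  P = {1,4}:  v_{1} + v_{4} = 0  so sig = (2; —)
  P = {5,6}:  v_{5} + v_{6} = 0  so sig = (2; —)
  P = {1,2}:  v_{1} + v_{2} = v_{5}  so sig = (2; 1)
  P = {1,3}:  v_{1} + v_{3} = v_{6}  so sig = (2; 1)
  P = {2,6}:  v_{2} + v_{6} = v_{4}  so sig = (2; 1)
  P = {3,5}:  v_{3} + v_{5} = v_{4}  so sig = (2; 1)
  P = {4,5}:  v_{4} + v_{5} = v_{2}  so sig = (2; 1)
  P = {4,6}:  v_{4} + v_{6} = v_{3}  so sig = (2; 1)
  P = {2,3}:  v_{2} + v_{3} = 2·v_{4}  so sig = (2; 2)

Sorted signature multiset PRS(X):
    (2; —)
    (2; —)
    (2; 1)
    (2; 1)
    (2; 1)
    (2; 1)
    (2; 1)
    (2; 1)
    (2; 2)


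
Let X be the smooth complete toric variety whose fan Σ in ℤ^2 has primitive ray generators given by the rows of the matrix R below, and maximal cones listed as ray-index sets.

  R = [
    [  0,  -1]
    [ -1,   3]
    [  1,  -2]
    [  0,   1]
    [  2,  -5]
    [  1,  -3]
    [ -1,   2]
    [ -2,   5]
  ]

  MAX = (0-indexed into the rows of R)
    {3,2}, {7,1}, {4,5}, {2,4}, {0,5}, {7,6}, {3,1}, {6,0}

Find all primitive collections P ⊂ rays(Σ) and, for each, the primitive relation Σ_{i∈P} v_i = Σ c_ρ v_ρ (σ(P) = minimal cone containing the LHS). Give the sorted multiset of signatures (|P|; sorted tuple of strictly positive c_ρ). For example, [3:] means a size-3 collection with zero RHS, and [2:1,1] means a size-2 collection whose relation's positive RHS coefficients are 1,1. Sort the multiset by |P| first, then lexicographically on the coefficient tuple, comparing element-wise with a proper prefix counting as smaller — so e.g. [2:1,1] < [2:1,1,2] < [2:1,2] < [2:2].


The 20 primitive collections of Σ (r=8, n=2):

  • {0,3}:  v_{0} + v_{3} = 0 — sig = [2:]
  • {1,5}:  v_{1} + v_{5} = 0 — sig = [2:]
  • {2,6}:  v_{2} + v_{6} = 0 — sig = [2:]
  • {4,7}:  v_{4} + v_{7} = 0 — sig = [2:]
  • {0,1}:  v_{0} + v_{1} = v_{6} — sig = [2:1]
  • {0,2}:  v_{0} + v_{2} = v_{5} — sig = [2:1]
  • {1,2}:  v_{1} + v_{2} = v_{3} — sig = [2:1]
  • {1,4}:  v_{1} + v_{4} = v_{2} — sig = [2:1]
  • {1,6}:  v_{1} + v_{6} = v_{7} — sig = [2:1]
  • {2,5}:  v_{2} + v_{5} = v_{4} — sig = [2:1]
  • {2,7}:  v_{2} + v_{7} = v_{1} — sig = [2:1]
  • {3,5}:  v_{3} + v_{5} = v_{2} — sig = [2:1]
  • {3,6}:  v_{3} + v_{6} = v_{1} — sig = [2:1]
  • {4,6}:  v_{4} + v_{6} = v_{5} — sig = [2:1]
  • {5,6}:  v_{5} + v_{6} = v_{0} — sig = [2:1]
  • {5,7}:  v_{5} + v_{7} = v_{6} — sig = [2:1]
  • {0,4}:  v_{0} + v_{4} = 2·v_{5} — sig = [2:2]
  • {0,7}:  v_{0} + v_{7} = 2·v_{6} — sig = [2:2]
  • {3,4}:  v_{3} + v_{4} = 2·v_{2} — sig = [2:2]
  • {3,7}:  v_{3} + v_{7} = 2·v_{1} — sig = [2:2]

Hence PRS(X_Σ) =
    |P|=2: 20 collections, coeffs (), (), (), (), (1), (1), (1), (1), (1), (1), (1), (1), (1), (1), (1), (1), (2), (2), (2), (2)


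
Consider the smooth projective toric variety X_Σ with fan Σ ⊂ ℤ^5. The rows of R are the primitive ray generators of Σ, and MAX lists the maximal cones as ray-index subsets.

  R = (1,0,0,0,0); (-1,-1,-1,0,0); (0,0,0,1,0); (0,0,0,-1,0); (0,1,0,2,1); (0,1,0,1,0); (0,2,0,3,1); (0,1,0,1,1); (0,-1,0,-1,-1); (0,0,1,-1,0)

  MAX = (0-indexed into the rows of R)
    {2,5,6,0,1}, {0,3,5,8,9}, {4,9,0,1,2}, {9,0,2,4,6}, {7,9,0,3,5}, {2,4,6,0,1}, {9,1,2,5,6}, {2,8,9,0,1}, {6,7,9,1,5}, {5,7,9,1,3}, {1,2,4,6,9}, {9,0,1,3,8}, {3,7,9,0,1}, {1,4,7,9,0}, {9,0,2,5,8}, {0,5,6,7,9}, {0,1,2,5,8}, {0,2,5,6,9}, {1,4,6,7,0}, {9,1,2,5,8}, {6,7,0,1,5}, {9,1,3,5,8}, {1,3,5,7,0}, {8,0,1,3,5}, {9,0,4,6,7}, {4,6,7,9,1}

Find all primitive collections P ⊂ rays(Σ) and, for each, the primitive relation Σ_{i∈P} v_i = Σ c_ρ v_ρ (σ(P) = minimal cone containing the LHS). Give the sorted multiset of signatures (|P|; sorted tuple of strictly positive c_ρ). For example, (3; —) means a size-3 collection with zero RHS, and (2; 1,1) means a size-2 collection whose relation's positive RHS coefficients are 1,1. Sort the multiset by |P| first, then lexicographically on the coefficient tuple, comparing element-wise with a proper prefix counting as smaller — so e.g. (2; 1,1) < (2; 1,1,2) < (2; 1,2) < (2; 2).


Minimal non-faces — 10 found among 10 rays, 26 max cones:

  {2,3}:  v_{2} + v_{3} = 0 — sig = (2; —)
  {7,8}:  v_{7} + v_{8} = 0 — sig = (2; —)
  {2,7}:  v_{2} + v_{7} = v_{4} — sig = (2; 1)
  {3,4}:  v_{3} + v_{4} = v_{7} — sig = (2; 1)
  {4,5}:  v_{4} + v_{5} = v_{6} — sig = (2; 1)
  {4,8}:  v_{4} + v_{8} = v_{2} — sig = (2; 1)
  {3,6}:  v_{3} + v_{6} = v_{5} + v_{7} — sig = (2; 1,1)
  {6,8}:  v_{6} + v_{8} = v_{2} + v_{5} — sig = (2; 1,1)
  {0,1,5,9}:  v_{0} + v_{1} + v_{5} + v_{9} = 0 — sig = (4; —)
  {0,1,6,9}:  v_{0} + v_{1} + v_{6} + v_{9} = v_{4} — sig = (4; 1)

Signatures (|P|; sorted positive RHS coefficients), sorted:
{ (2; —) ×2,  (2; 1) ×4,  (2; 1,1) ×2,  (4; —),  (4; 1) }


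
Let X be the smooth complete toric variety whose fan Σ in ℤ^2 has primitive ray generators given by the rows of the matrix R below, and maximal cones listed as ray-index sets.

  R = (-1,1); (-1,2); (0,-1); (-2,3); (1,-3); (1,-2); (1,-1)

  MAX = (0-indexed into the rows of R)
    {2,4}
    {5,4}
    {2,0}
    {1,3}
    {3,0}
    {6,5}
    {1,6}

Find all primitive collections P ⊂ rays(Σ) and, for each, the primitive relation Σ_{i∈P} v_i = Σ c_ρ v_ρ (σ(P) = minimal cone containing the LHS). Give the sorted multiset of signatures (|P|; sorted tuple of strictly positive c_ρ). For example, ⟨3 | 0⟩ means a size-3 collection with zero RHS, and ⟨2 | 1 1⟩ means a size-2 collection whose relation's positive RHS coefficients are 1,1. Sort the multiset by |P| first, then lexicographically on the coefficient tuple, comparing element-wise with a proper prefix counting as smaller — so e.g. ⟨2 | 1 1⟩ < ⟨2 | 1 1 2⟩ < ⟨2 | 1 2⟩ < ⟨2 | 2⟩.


The 14 primitive collections of Σ (r=7, n=2):

  {0,6}:  v_{0} + v_{6} = 0 — sig = ⟨2 | 0⟩
  {1,5}:  v_{1} + v_{5} = 0 — sig = ⟨2 | 0⟩
  {0,1}:  v_{0} + v_{1} = v_{3} — sig = ⟨2 | 1⟩
  {0,5}:  v_{0} + v_{5} = v_{2} — sig = ⟨2 | 1⟩
  {1,2}:  v_{1} + v_{2} = v_{0} — sig = ⟨2 | 1⟩
  {1,4}:  v_{1} + v_{4} = v_{2} — sig = ⟨2 | 1⟩
  {2,5}:  v_{2} + v_{5} = v_{4} — sig = ⟨2 | 1⟩
  {2,6}:  v_{2} + v_{6} = v_{5} — sig = ⟨2 | 1⟩
  {3,5}:  v_{3} + v_{5} = v_{0} — sig = ⟨2 | 1⟩
  {3,6}:  v_{3} + v_{6} = v_{1} — sig = ⟨2 | 1⟩
  {3,4}:  v_{3} + v_{4} = v_{0} + v_{2} — sig = ⟨2 | 1 1⟩
  {0,4}:  v_{0} + v_{4} = 2·v_{2} — sig = ⟨2 | 2⟩
  {2,3}:  v_{2} + v_{3} = 2·v_{0} — sig = ⟨2 | 2⟩
  {4,6}:  v_{4} + v_{6} = 2·v_{5} — sig = ⟨2 | 2⟩

so the primitive-relation signature multiset is
[⟨2 | 0⟩, ⟨2 | 0⟩, ⟨2 | 1⟩, ⟨2 | 1⟩, ⟨2 | 1⟩, ⟨2 | 1⟩, ⟨2 | 1⟩, ⟨2 | 1⟩, ⟨2 | 1⟩, ⟨2 | 1⟩, ⟨2 | 1 1⟩, ⟨2 | 2⟩, ⟨2 | 2⟩, ⟨2 | 2⟩]


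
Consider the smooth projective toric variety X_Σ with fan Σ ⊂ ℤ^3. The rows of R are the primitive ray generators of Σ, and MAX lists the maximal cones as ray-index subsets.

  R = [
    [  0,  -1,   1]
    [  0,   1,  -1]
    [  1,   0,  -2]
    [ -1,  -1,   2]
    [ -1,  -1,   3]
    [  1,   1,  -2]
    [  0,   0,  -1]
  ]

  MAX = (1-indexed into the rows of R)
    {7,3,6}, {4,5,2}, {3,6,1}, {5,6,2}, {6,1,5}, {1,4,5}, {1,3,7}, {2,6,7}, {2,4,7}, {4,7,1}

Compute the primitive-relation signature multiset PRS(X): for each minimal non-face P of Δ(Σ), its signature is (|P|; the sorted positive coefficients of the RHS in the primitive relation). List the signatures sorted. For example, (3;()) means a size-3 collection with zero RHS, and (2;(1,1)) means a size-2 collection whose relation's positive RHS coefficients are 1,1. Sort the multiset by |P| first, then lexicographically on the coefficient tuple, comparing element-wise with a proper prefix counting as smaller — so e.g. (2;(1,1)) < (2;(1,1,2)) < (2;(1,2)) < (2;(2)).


7 collections generate NE(X_Σ); each relation:

  {1,2}:  v_{1} + v_{2} = 0  ⇒ sig = (2;())
  {4,6}:  v_{4} + v_{6} = 0  ⇒ sig = (2;())
  {3,5}:  v_{3} + v_{5} = v_{1}  ⇒ sig = (2;(1))
  {5,7}:  v_{5} + v_{7} = v_{4}  ⇒ sig = (2;(1))
  {2,3}:  v_{2} + v_{3} = v_{6} + v_{7}  ⇒ sig = (2;(1,1))
  {3,4}:  v_{3} + v_{4} = v_{1} + v_{7}  ⇒ sig = (2;(1,1))
  {1,6,7}:  v_{1} + v_{6} + v_{7} = v_{3}  ⇒ sig = (3;(1))

Hence PRS(X_Σ) =
{ (2;()) ×2,  (2;(1)) ×2,  (2;(1,1)) ×2,  (3;(1)) }


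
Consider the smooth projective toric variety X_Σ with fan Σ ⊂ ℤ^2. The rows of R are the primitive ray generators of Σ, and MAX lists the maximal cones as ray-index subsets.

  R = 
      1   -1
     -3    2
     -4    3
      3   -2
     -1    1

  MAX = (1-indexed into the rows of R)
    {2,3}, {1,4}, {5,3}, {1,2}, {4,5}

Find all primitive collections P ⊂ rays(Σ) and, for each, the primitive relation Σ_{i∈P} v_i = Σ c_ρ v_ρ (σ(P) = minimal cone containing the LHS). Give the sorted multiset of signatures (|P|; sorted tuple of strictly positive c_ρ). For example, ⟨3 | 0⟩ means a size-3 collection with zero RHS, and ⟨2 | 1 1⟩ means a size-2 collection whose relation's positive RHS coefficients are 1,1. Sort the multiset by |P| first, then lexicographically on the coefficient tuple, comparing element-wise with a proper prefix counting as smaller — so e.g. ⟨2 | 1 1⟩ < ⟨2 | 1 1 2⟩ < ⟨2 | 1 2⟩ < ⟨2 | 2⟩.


Primitive collections (5):

  {1,5}:  v_{1} + v_{5} = 0  →  sig = ⟨2 | 0⟩
  {2,4}:  v_{2} + v_{4} = 0  →  sig = ⟨2 | 0⟩
  {1,3}:  v_{1} + v_{3} = v_{2}  →  sig = ⟨2 | 1⟩
  {2,5}:  v_{2} + v_{5} = v_{3}  →  sig = ⟨2 | 1⟩
  {3,4}:  v_{3} + v_{4} = v_{5}  →  sig = ⟨2 | 1⟩

Hence PRS(X_Σ) =
    |P|=2: 5 collections, coeffs (), (), (1), (1), (1)


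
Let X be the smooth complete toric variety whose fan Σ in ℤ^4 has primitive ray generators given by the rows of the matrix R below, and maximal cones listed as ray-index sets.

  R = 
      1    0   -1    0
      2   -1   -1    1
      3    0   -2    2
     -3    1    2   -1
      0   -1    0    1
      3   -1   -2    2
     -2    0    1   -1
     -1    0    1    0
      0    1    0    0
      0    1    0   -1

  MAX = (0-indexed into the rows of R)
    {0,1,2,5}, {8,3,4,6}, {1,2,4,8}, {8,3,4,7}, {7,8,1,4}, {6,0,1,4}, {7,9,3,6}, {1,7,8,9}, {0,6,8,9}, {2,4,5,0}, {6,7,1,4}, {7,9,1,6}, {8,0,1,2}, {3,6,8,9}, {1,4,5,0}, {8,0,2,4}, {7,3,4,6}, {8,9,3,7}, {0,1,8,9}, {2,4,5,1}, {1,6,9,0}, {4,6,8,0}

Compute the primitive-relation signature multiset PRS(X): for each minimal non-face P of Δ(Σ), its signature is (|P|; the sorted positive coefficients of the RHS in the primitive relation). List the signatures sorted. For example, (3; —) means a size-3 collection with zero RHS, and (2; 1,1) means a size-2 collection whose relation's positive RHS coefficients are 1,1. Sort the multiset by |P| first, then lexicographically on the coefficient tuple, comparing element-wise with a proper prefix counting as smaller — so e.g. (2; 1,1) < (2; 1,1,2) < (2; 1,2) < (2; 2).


17 minimal non-faces of Δ(Σ) (on 10 rays):

  P={0,7}:  v_{0} + v_{7} = 0 ; sig = (2; —)
  P={4,9}:  v_{4} + v_{9} = 0 ; sig = (2; —)
  P={1,3}:  v_{1} + v_{3} = v_{7} ; sig = (2; 1)
  P={5,8}:  v_{5} + v_{8} = v_{2} ; sig = (2; 1)
  P={0,3}:  v_{0} + v_{3} = v_{6} + v_{8} ; sig = (2; 1,1)
  P={3,5}:  v_{3} + v_{5} = v_{4} + v_{8} ; sig = (2; 1,1)
  P={5,6}:  v_{5} + v_{6} = v_{0} + v_{4} ; sig = (2; 1,1)
  P={2,6}:  v_{2} + v_{6} = v_{0} + v_{4} + v_{8} ; sig = (2; 1,1,1)
  P={5,7}:  v_{5} + v_{7} = v_{1} + v_{4} + v_{8} ; sig = (2; 1,1,1)
  P={5,9}:  v_{5} + v_{9} = v_{0} + v_{1} + v_{8} ; sig = (2; 1,1,1)
  P={2,7}:  v_{2} + v_{7} = v_{1} + v_{4} + 2·v_{8} ; sig = (2; 1,1,2)
  P={2,9}:  v_{2} + v_{9} = v_{0} + v_{1} + 2·v_{8} ; sig = (2; 1,1,2)
  P={2,3}:  v_{2} + v_{3} = v_{4} + 2·v_{8} ; sig = (2; 1,2)
  P={1,6,8}:  v_{1} + v_{6} + v_{8} = 0 ; sig = (3; —)
  P={6,7,8}:  v_{6} + v_{7} + v_{8} = v_{3} ; sig = (3; 1)
  P={0,1,4,8}:  v_{0} + v_{1} + v_{4} + v_{8} = v_{5} ; sig = (4; 1)
  P={0,1,2,4}:  v_{0} + v_{1} + v_{2} + v_{4} = 2·v_{5} ; sig = (4; 2)

Sorted signature multiset PRS(X):
{ (2; —) ×2,  (2; 1) ×2,  (2; 1,1) ×3,  (2; 1,1,1) ×3,  (2; 1,1,2) ×2,  (2; 1,2),  (3; —),  (3; 1),  (4; 1),  (4; 2) }


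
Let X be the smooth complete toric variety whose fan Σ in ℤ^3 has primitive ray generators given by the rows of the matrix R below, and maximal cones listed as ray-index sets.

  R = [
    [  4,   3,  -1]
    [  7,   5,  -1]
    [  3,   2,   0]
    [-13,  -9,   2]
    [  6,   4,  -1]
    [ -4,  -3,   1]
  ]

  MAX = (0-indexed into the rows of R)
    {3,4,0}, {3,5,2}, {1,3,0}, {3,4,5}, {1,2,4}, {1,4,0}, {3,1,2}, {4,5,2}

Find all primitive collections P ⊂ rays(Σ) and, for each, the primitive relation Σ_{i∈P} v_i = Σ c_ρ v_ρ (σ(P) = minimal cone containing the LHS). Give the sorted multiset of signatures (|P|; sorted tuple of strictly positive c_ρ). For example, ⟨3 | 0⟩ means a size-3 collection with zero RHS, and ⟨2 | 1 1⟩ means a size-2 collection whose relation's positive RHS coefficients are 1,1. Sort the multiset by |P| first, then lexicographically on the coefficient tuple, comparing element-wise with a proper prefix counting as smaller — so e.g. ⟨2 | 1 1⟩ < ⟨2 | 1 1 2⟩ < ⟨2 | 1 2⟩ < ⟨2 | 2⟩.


5 collections generate NE(X_Σ); each relation:

  P = {0,5}:  v_{0} + v_{5} = 0  ⇒ sig = ⟨2 | 0⟩
  P = {0,2}:  v_{0} + v_{2} = v_{1}  ⇒ sig = ⟨2 | 1⟩
  P = {1,5}:  v_{1} + v_{5} = v_{2}  ⇒ sig = ⟨2 | 1⟩
  P = {1,3,4}:  v_{1} + v_{3} + v_{4} = 0  ⇒ sig = ⟨3 | 0⟩
  P = {2,3,4}:  v_{2} + v_{3} + v_{4} = v_{5}  ⇒ sig = ⟨3 | 1⟩

Hence PRS(X_Σ) =
    ⟨2 | 0⟩
    ⟨2 | 1⟩
    ⟨2 | 1⟩
    ⟨3 | 0⟩
    ⟨3 | 1⟩


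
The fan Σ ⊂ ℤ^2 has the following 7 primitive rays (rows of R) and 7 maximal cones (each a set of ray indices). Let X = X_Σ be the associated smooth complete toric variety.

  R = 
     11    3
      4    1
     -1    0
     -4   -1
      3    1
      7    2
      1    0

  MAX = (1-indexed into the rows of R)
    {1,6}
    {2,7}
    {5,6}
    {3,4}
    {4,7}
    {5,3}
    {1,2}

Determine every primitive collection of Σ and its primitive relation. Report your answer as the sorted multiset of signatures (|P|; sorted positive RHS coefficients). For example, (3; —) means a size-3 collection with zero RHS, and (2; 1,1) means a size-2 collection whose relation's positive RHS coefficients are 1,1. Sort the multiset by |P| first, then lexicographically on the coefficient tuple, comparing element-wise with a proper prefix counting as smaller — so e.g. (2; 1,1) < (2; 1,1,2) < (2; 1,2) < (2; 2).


Δ(Σ) — 7 vertices, 14 min non-faces:

  • {2,4}:  v_{2} + v_{4} = 0  ⟹  sig = (2; —)
  • {3,7}:  v_{3} + v_{7} = 0  ⟹  sig = (2; —)
  • {1,4}:  v_{1} + v_{4} = v_{6}  ⟹  sig = (2; 1)
  • {2,3}:  v_{2} + v_{3} = v_{5}  ⟹  sig = (2; 1)
  • {2,5}:  v_{2} + v_{5} = v_{6}  ⟹  sig = (2; 1)
  • {2,6}:  v_{2} + v_{6} = v_{1}  ⟹  sig = (2; 1)
  • {4,5}:  v_{4} + v_{5} = v_{3}  ⟹  sig = (2; 1)
  • {4,6}:  v_{4} + v_{6} = v_{5}  ⟹  sig = (2; 1)
  • {5,7}:  v_{5} + v_{7} = v_{2}  ⟹  sig = (2; 1)
  • {1,3}:  v_{1} + v_{3} = v_{5} + v_{6}  ⟹  sig = (2; 1,1)
  • {1,5}:  v_{1} + v_{5} = 2·v_{6}  ⟹  sig = (2; 2)
  • {3,6}:  v_{3} + v_{6} = 2·v_{5}  ⟹  sig = (2; 2)
  • {6,7}:  v_{6} + v_{7} = 2·v_{2}  ⟹  sig = (2; 2)
  • {1,7}:  v_{1} + v_{7} = 3·v_{2}  ⟹  sig = (2; 3)

so the primitive-relation signature multiset is
{ (2; —) ×2,  (2; 1) ×7,  (2; 1,1),  (2; 2) ×3,  (2; 3) }


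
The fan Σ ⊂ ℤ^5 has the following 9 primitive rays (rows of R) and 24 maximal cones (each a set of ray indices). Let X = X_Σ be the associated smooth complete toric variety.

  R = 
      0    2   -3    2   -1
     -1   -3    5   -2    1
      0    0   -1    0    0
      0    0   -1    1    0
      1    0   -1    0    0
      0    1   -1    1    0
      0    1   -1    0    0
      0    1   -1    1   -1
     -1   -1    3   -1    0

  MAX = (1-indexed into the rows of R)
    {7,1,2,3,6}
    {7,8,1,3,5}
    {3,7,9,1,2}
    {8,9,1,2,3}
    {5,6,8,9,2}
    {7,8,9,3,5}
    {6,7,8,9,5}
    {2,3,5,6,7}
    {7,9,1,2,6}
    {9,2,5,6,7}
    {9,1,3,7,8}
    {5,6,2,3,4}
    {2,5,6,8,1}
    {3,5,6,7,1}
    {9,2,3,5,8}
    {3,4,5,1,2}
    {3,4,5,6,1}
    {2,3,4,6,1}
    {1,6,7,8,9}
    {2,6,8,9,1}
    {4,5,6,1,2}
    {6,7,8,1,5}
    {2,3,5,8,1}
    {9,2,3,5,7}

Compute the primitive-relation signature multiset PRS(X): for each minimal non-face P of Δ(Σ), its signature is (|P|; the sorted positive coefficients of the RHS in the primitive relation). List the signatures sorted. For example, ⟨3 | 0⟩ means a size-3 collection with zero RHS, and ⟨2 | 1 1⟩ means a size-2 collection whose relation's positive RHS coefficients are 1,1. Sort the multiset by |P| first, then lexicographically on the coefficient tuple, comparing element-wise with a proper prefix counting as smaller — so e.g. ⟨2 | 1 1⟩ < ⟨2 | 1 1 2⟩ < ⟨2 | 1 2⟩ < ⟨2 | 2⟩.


Σ has 9 primitive collections:

  {4,7}:  v_{4} + v_{7} = v_{3} + v_{6}  ⇒ sig = ⟨2 | 1 1⟩
  {4,9}:  v_{4} + v_{9} = v_{1} + v_{2}  ⇒ sig = ⟨2 | 1 1⟩
  {4,8}:  v_{4} + v_{8} = 2·v_{1} + v_{2} + v_{5}  ⇒ sig = ⟨2 | 1 1 2⟩
  {1,5,9}:  v_{1} + v_{5} + v_{9} = v_{8}  ⇒ sig = ⟨3 | 1⟩
  {2,7,8}:  v_{2} + v_{7} + v_{8} = v_{9}  ⇒ sig = ⟨3 | 1⟩
  {3,6,8}:  v_{3} + v_{6} + v_{8} = v_{1}  ⇒ sig = ⟨3 | 1⟩
  {3,6,9}:  v_{3} + v_{6} + v_{9} = v_{1} + v_{2} + v_{7}  ⇒ sig = ⟨3 | 1 1 1⟩
  {1,2,5,7}:  v_{1} + v_{2} + v_{5} + v_{7} = 0  ⇒ sig = ⟨4 | 0⟩
  {1,2,3,5,6}:  v_{1} + v_{2} + v_{3} + v_{5} + v_{6} = v_{4}  ⇒ sig = ⟨5 | 1⟩

Sorted signature multiset PRS(X):
[⟨2 | 1 1⟩, ⟨2 | 1 1⟩, ⟨2 | 1 1 2⟩, ⟨3 | 1⟩, ⟨3 | 1⟩, ⟨3 | 1⟩, ⟨3 | 1 1 1⟩, ⟨4 | 0⟩, ⟨5 | 1⟩]


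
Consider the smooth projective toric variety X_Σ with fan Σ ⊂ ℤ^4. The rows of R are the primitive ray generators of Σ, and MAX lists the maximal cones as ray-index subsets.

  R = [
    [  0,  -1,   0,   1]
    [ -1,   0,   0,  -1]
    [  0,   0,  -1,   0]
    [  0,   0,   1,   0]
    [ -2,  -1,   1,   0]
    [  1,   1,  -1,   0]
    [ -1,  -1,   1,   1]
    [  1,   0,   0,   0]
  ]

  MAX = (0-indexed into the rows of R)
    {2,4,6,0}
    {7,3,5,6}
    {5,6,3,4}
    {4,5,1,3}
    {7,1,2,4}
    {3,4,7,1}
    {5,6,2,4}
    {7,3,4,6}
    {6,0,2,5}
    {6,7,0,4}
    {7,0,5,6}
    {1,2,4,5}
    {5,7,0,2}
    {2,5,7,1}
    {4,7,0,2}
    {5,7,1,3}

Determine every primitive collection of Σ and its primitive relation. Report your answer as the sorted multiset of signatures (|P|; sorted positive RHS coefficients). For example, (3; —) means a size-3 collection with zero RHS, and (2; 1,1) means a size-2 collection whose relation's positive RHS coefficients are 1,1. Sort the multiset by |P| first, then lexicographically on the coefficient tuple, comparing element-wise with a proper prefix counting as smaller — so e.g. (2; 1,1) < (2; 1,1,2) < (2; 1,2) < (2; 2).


Σ has 7 primitive collections:

  • {2,3}:  v_{2} + v_{3} = 0 — sig = (2; —)
  • {1,6}:  v_{1} + v_{6} = v_{4} — sig = (2; 1)
  • {0,3}:  v_{0} + v_{3} = v_{6} + v_{7} — sig = (2; 1,1)
  • {0,1}:  v_{0} + v_{1} = v_{2} + v_{4} + v_{7} — sig = (2; 1,1,1)
  • {4,5,7}:  v_{4} + v_{5} + v_{7} = 0 — sig = (3; —)
  • {2,6,7}:  v_{2} + v_{6} + v_{7} = v_{0} — sig = (3; 1)
  • {0,4,5}:  v_{0} + v_{4} + v_{5} = v_{2} + v_{6} — sig = (3; 1,1)

Hence PRS(X_Σ) =
{ (2; —),  (2; 1),  (2; 1,1),  (2; 1,1,1),  (3; —),  (3; 1),  (3; 1,1) }


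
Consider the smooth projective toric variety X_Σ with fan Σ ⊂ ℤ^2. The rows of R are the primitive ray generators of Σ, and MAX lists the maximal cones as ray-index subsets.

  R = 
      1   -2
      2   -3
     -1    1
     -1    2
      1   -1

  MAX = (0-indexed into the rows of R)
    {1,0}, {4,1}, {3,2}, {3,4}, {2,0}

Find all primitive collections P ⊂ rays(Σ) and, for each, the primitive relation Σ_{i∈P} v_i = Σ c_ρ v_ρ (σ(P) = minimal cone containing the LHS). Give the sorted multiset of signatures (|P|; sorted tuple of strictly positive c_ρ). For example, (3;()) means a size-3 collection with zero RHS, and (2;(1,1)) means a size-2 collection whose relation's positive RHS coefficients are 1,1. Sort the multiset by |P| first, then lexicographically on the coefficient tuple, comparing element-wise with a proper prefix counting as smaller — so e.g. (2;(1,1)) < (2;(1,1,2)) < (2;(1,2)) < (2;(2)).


5 collections generate NE(X_Σ); each relation:

  {0,3}:  v_{0} + v_{3} = 0  ⟹  sig = (2;())
  {2,4}:  v_{2} + v_{4} = 0  ⟹  sig = (2;())
  {0,4}:  v_{0} + v_{4} = v_{1}  ⟹  sig = (2;(1))
  {1,2}:  v_{1} + v_{2} = v_{0}  ⟹  sig = (2;(1))
  {1,3}:  v_{1} + v_{3} = v_{4}  ⟹  sig = (2;(1))

Signatures (|P|; sorted positive RHS coefficients), sorted:
    (2;())
    (2;())
    (2;(1))
    (2;(1))
    (2;(1))


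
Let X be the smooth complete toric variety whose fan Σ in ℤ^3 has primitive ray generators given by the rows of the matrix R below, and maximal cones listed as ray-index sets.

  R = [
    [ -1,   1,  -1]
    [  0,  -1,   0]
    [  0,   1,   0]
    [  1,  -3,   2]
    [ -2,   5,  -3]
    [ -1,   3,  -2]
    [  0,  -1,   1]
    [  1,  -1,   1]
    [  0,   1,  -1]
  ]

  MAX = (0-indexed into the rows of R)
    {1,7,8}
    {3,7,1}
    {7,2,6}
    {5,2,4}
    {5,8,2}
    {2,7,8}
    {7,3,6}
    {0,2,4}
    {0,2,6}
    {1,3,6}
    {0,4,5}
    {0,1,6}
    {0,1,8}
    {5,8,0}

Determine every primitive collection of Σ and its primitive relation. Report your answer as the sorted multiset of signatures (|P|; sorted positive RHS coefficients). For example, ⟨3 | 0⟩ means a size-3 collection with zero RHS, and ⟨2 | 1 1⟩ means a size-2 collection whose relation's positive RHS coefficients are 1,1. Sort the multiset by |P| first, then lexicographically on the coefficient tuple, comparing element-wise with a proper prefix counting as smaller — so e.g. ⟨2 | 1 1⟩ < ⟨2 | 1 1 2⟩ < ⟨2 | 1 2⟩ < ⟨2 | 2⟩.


18 minimal non-faces of Δ(Σ) (on 9 rays):

  P = {0,7}:  v_{0} + v_{7} = 0  →  sig = ⟨2 | 0⟩
  P = {1,2}:  v_{1} + v_{2} = 0  →  sig = ⟨2 | 0⟩
  P = {3,5}:  v_{3} + v_{5} = 0  →  sig = ⟨2 | 0⟩
  P = {6,8}:  v_{6} + v_{8} = 0  →  sig = ⟨2 | 0⟩
  P = {0,3}:  v_{0} + v_{3} = v_{1} + v_{6}  →  sig = ⟨2 | 1 1⟩
  P = {1,4}:  v_{1} + v_{4} = v_{0} + v_{5}  →  sig = ⟨2 | 1 1⟩
  P = {1,5}:  v_{1} + v_{5} = v_{0} + v_{8}  →  sig = ⟨2 | 1 1⟩
  P = {2,3}:  v_{2} + v_{3} = v_{6} + v_{7}  →  sig = ⟨2 | 1 1⟩
  P = {3,4}:  v_{3} + v_{4} = v_{0} + v_{2}  →  sig = ⟨2 | 1 1⟩
  P = {3,8}:  v_{3} + v_{8} = v_{1} + v_{7}  →  sig = ⟨2 | 1 1⟩
  P = {4,7}:  v_{4} + v_{7} = v_{2} + v_{5}  →  sig = ⟨2 | 1 1⟩
  P = {5,6}:  v_{5} + v_{6} = v_{0} + v_{2}  →  sig = ⟨2 | 1 1⟩
  P = {5,7}:  v_{5} + v_{7} = v_{2} + v_{8}  →  sig = ⟨2 | 1 1⟩
  P = {4,8}:  v_{4} + v_{8} = 2·v_{5}  →  sig = ⟨2 | 2⟩
  P = {4,6}:  v_{4} + v_{6} = 2·v_{0} + 2·v_{2}  →  sig = ⟨2 | 2 2⟩
  P = {0,2,5}:  v_{0} + v_{2} + v_{5} = v_{4}  →  sig = ⟨3 | 1⟩
  P = {0,2,8}:  v_{0} + v_{2} + v_{8} = v_{5}  →  sig = ⟨3 | 1⟩
  P = {1,6,7}:  v_{1} + v_{6} + v_{7} = v_{3}  →  sig = ⟨3 | 1⟩

Hence PRS(X_Σ) =
[⟨2 | 0⟩, ⟨2 | 0⟩, ⟨2 | 0⟩, ⟨2 | 0⟩, ⟨2 | 1 1⟩, ⟨2 | 1 1⟩, ⟨2 | 1 1⟩, ⟨2 | 1 1⟩, ⟨2 | 1 1⟩, ⟨2 | 1 1⟩, ⟨2 | 1 1⟩, ⟨2 | 1 1⟩, ⟨2 | 1 1⟩, ⟨2 | 2⟩, ⟨2 | 2 2⟩, ⟨3 | 1⟩, ⟨3 | 1⟩, ⟨3 | 1⟩]


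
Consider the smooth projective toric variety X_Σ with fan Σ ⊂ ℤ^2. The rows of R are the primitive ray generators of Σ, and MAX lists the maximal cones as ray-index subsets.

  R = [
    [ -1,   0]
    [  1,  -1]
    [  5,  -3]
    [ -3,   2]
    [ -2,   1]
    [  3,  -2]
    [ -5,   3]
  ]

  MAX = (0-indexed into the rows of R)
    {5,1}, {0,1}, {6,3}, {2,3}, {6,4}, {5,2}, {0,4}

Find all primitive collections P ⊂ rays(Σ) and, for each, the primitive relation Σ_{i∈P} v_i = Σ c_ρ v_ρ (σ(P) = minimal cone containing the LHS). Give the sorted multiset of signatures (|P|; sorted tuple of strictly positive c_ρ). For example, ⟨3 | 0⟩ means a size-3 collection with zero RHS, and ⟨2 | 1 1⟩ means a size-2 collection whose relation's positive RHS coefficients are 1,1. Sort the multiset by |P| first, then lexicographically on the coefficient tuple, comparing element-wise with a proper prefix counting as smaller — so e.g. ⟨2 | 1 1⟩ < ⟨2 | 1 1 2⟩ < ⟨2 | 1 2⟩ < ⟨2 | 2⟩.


14 collections generate NE(X_Σ); each relation:

  • {2,6}:  v_{2} + v_{6} = 0 — sig = ⟨2 | 0⟩
  • {3,5}:  v_{3} + v_{5} = 0 — sig = ⟨2 | 0⟩
  • {1,3}:  v_{1} + v_{3} = v_{4} — sig = ⟨2 | 1⟩
  • {1,4}:  v_{1} + v_{4} = v_{0} — sig = ⟨2 | 1⟩
  • {2,4}:  v_{2} + v_{4} = v_{5} — sig = ⟨2 | 1⟩
  • {3,4}:  v_{3} + v_{4} = v_{6} — sig = ⟨2 | 1⟩
  • {4,5}:  v_{4} + v_{5} = v_{1} — sig = ⟨2 | 1⟩
  • {5,6}:  v_{5} + v_{6} = v_{4} — sig = ⟨2 | 1⟩
  • {0,2}:  v_{0} + v_{2} = v_{1} + v_{5} — sig = ⟨2 | 1 1⟩
  • {0,3}:  v_{0} + v_{3} = 2·v_{4} — sig = ⟨2 | 2⟩
  • {0,5}:  v_{0} + v_{5} = 2·v_{1} — sig = ⟨2 | 2⟩
  • {1,2}:  v_{1} + v_{2} = 2·v_{5} — sig = ⟨2 | 2⟩
  • {1,6}:  v_{1} + v_{6} = 2·v_{4} — sig = ⟨2 | 2⟩
  • {0,6}:  v_{0} + v_{6} = 3·v_{4} — sig = ⟨2 | 3⟩

so the primitive-relation signature multiset is
    ⟨2 | 0⟩
    ⟨2 | 0⟩
    ⟨2 | 1⟩
    ⟨2 | 1⟩
    ⟨2 | 1⟩
    ⟨2 | 1⟩
    ⟨2 | 1⟩
    ⟨2 | 1⟩
    ⟨2 | 1 1⟩
    ⟨2 | 2⟩
    ⟨2 | 2⟩
    ⟨2 | 2⟩
    ⟨2 | 2⟩
    ⟨2 | 3⟩


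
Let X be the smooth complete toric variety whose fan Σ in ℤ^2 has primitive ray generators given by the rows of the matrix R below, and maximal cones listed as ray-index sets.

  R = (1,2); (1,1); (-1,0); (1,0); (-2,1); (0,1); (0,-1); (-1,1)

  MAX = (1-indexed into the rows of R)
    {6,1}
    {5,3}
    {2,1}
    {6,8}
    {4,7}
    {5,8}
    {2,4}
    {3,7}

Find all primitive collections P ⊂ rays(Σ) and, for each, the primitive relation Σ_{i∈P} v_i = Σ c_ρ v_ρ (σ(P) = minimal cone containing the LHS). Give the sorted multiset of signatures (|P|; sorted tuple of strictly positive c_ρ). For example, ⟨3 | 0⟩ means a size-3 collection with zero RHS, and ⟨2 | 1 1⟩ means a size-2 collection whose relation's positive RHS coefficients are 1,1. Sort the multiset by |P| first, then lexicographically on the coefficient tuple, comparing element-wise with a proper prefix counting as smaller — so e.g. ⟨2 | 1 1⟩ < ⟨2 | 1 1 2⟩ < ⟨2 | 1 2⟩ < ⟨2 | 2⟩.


Primitive collections (20):

  P = {3,4}:  v_{3} + v_{4} = 0  →  sig = ⟨2 | 0⟩
  P = {6,7}:  v_{6} + v_{7} = 0  →  sig = ⟨2 | 0⟩
  P = {1,7}:  v_{1} + v_{7} = v_{2}  →  sig = ⟨2 | 1⟩
  P = {2,3}:  v_{2} + v_{3} = v_{6}  →  sig = ⟨2 | 1⟩
  P = {2,6}:  v_{2} + v_{6} = v_{1}  →  sig = ⟨2 | 1⟩
  P = {2,7}:  v_{2} + v_{7} = v_{4}  →  sig = ⟨2 | 1⟩
  P = {3,6}:  v_{3} + v_{6} = v_{8}  →  sig = ⟨2 | 1⟩
  P = {3,8}:  v_{3} + v_{8} = v_{5}  →  sig = ⟨2 | 1⟩
  P = {4,5}:  v_{4} + v_{5} = v_{8}  →  sig = ⟨2 | 1⟩
  P = {4,6}:  v_{4} + v_{6} = v_{2}  →  sig = ⟨2 | 1⟩
  P = {4,8}:  v_{4} + v_{8} = v_{6}  →  sig = ⟨2 | 1⟩
  P = {7,8}:  v_{7} + v_{8} = v_{3}  →  sig = ⟨2 | 1⟩
  P = {2,5}:  v_{2} + v_{5} = v_{6} + v_{8}  →  sig = ⟨2 | 1 1⟩
  P = {1,5}:  v_{1} + v_{5} = 2·v_{6} + v_{8}  →  sig = ⟨2 | 1 2⟩
  P = {1,3}:  v_{1} + v_{3} = 2·v_{6}  →  sig = ⟨2 | 2⟩
  P = {1,4}:  v_{1} + v_{4} = 2·v_{2}  →  sig = ⟨2 | 2⟩
  P = {2,8}:  v_{2} + v_{8} = 2·v_{6}  →  sig = ⟨2 | 2⟩
  P = {5,6}:  v_{5} + v_{6} = 2·v_{8}  →  sig = ⟨2 | 2⟩
  P = {5,7}:  v_{5} + v_{7} = 2·v_{3}  →  sig = ⟨2 | 2⟩
  P = {1,8}:  v_{1} + v_{8} = 3·v_{6}  →  sig = ⟨2 | 3⟩

so the primitive-relation signature multiset is
    ⟨2 | 0⟩
    ⟨2 | 0⟩
    ⟨2 | 1⟩
    ⟨2 | 1⟩
    ⟨2 | 1⟩
    ⟨2 | 1⟩
    ⟨2 | 1⟩
    ⟨2 | 1⟩
    ⟨2 | 1⟩
    ⟨2 | 1⟩
    ⟨2 | 1⟩
    ⟨2 | 1⟩
    ⟨2 | 1 1⟩
    ⟨2 | 1 2⟩
    ⟨2 | 2⟩
    ⟨2 | 2⟩
    ⟨2 | 2⟩
    ⟨2 | 2⟩
    ⟨2 | 2⟩
    ⟨2 | 3⟩
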